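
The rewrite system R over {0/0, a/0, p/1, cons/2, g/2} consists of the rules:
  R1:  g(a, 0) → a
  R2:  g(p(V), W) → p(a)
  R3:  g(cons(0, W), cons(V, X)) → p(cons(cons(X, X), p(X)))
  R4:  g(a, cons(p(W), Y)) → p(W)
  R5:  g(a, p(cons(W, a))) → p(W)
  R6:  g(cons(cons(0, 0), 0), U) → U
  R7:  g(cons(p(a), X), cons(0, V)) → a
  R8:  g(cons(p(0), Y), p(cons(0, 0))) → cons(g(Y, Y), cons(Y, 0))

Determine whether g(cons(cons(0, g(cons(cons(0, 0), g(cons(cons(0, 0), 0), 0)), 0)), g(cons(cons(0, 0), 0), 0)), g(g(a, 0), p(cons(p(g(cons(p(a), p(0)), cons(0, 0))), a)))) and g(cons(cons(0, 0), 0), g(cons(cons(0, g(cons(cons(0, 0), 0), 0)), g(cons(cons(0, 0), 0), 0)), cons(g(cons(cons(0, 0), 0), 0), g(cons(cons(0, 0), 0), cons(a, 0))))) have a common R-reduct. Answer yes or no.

no — NF(t₁) = p(p(a)), NF(t₂) = cons(0, cons(a, 0))

Reduce t₁ = g(cons(cons(0, g(cons(cons(0, 0), g(cons(cons(0, 0), 0), 0)), 0)), g(cons(cons(0, 0), 0), 0)), g(g(a, 0), p(cons(p(g(cons(p(a), p(0)), cons(0, 0))), a)))):
1. g(cons(cons(0, g(cons(cons(0, 0), g(cons(cons(0, 0), 0), 0)), 0)), g(cons(cons(0, 0), 0), 0)), g(g(a, 0), p(cons(p(g(cons(p(a), p(0)), cons(0, 0))), a))))  →  g(cons(cons(0, g(cons(cons(0, 0), 0), 0)), g(cons(cons(0, 0), 0), 0)), g(g(a, 0), p(cons(p(g(cons(p(a), p(0)), cons(0, 0))), a))))   [R6 at 1.1.2.1.2]
2. g(cons(cons(0, g(cons(cons(0, 0), 0), 0)), g(cons(cons(0, 0), 0), 0)), g(g(a, 0), p(cons(p(g(cons(p(a), p(0)), cons(0, 0))), a))))  →  g(cons(cons(0, 0), g(cons(cons(0, 0), 0), 0)), g(g(a, 0), p(cons(p(g(cons(p(a), p(0)), cons(0, 0))), a))))   [R6 at 1.1.2]
3. g(cons(cons(0, 0), g(cons(cons(0, 0), 0), 0)), g(g(a, 0), p(cons(p(g(cons(p(a), p(0)), cons(0, 0))), a))))  →  g(cons(cons(0, 0), 0), g(g(a, 0), p(cons(p(g(cons(p(a), p(0)), cons(0, 0))), a))))   [R6 at 1.2]
4. g(cons(cons(0, 0), 0), g(g(a, 0), p(cons(p(g(cons(p(a), p(0)), cons(0, 0))), a))))  →  g(g(a, 0), p(cons(p(g(cons(p(a), p(0)), cons(0, 0))), a)))   [R6 at ε]
5. g(g(a, 0), p(cons(p(g(cons(p(a), p(0)), cons(0, 0))), a)))  →  g(a, p(cons(p(g(cons(p(a), p(0)), cons(0, 0))), a)))   [R1 at 1]
6. g(a, p(cons(p(g(cons(p(a), p(0)), cons(0, 0))), a)))  →  p(p(g(cons(p(a), p(0)), cons(0, 0))))   [R5 at ε]
7. p(p(g(cons(p(a), p(0)), cons(0, 0))))  →  p(p(a))   [R7 at 1.1]

Reduce t₂ = g(cons(cons(0, 0), 0), g(cons(cons(0, g(cons(cons(0, 0), 0), 0)), g(cons(cons(0, 0), 0), 0)), cons(g(cons(cons(0, 0), 0), 0), g(cons(cons(0, 0), 0), cons(a, 0))))):
1. g(cons(cons(0, 0), 0), g(cons(cons(0, g(cons(cons(0, 0), 0), 0)), g(cons(cons(0, 0), 0), 0)), cons(g(cons(cons(0, 0), 0), 0), g(cons(cons(0, 0), 0), cons(a, 0)))))  →  g(cons(cons(0, g(cons(cons(0, 0), 0), 0)), g(cons(cons(0, 0), 0), 0)), cons(g(cons(cons(0, 0), 0), 0), g(cons(cons(0, 0), 0), cons(a, 0))))   [R6 at ε]
2. g(cons(cons(0, g(cons(cons(0, 0), 0), 0)), g(cons(cons(0, 0), 0), 0)), cons(g(cons(cons(0, 0), 0), 0), g(cons(cons(0, 0), 0), cons(a, 0))))  →  g(cons(cons(0, 0), g(cons(cons(0, 0), 0), 0)), cons(g(cons(cons(0, 0), 0), 0), g(cons(cons(0, 0), 0), cons(a, 0))))   [R6 at 1.1.2]
3. g(cons(cons(0, 0), g(cons(cons(0, 0), 0), 0)), cons(g(cons(cons(0, 0), 0), 0), g(cons(cons(0, 0), 0), cons(a, 0))))  →  g(cons(cons(0, 0), 0), cons(g(cons(cons(0, 0), 0), 0), g(cons(cons(0, 0), 0), cons(a, 0))))   [R6 at 1.2]
4. g(cons(cons(0, 0), 0), cons(g(cons(cons(0, 0), 0), 0), g(cons(cons(0, 0), 0), cons(a, 0))))  →  cons(g(cons(cons(0, 0), 0), 0), g(cons(cons(0, 0), 0), cons(a, 0)))   [R6 at ε]
5. cons(g(cons(cons(0, 0), 0), 0), g(cons(cons(0, 0), 0), cons(a, 0)))  →  cons(0, g(cons(cons(0, 0), 0), cons(a, 0)))   [R6 at 1]
6. cons(0, g(cons(cons(0, 0), 0), cons(a, 0)))  →  cons(0, cons(a, 0))   [R6 at 2]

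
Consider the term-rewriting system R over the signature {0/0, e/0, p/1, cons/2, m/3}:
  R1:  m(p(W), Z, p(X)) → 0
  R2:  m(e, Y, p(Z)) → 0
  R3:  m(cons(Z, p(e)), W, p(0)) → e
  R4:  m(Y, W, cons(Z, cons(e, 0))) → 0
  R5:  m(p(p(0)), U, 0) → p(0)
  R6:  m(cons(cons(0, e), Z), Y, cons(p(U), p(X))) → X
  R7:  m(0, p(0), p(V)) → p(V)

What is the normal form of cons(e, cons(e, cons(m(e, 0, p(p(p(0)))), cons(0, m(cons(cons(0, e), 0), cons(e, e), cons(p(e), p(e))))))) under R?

cons(e, cons(e, cons(0, cons(0, e))))

1. cons(e, cons(e, cons(m(e, 0, p(p(p(0)))), cons(0, m(cons(cons(0, e), 0), cons(e, e), cons(p(e), p(e)))))))  →  cons(e, cons(e, cons(0, cons(0, m(cons(cons(0, e), 0), cons(e, e), cons(p(e), p(e)))))))   [R2 at 2.2.1]
2. cons(e, cons(e, cons(0, cons(0, m(cons(cons(0, e), 0), cons(e, e), cons(p(e), p(e)))))))  →  cons(e, cons(e, cons(0, cons(0, e))))   [R6 at 2.2.2.2]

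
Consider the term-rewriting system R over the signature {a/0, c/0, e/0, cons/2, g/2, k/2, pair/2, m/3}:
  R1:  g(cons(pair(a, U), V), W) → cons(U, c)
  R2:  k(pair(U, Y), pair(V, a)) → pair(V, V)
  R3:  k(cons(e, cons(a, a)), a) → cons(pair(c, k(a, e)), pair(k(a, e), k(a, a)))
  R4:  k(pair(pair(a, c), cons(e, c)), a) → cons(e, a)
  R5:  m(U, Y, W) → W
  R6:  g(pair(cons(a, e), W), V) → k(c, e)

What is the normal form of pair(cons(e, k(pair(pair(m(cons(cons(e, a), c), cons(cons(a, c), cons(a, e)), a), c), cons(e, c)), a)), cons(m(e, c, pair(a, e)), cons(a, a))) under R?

pair(cons(e, cons(e, a)), cons(pair(a, e), cons(a, a)))

1. pair(cons(e, k(pair(pair(m(cons(cons(e, a), c), cons(cons(a, c), cons(a, e)), a), c), cons(e, c)), a)), cons(m(e, c, pair(a, e)), cons(a, a)))  →  pair(cons(e, k(pair(pair(a, c), cons(e, c)), a)), cons(m(e, c, pair(a, e)), cons(a, a)))   [R5 at 1.2.1.1.1]
2. pair(cons(e, k(pair(pair(a, c), cons(e, c)), a)), cons(m(e, c, pair(a, e)), cons(a, a)))  →  pair(cons(e, cons(e, a)), cons(m(e, c, pair(a, e)), cons(a, a)))   [R4 at 1.2]
3. pair(cons(e, cons(e, a)), cons(m(e, c, pair(a, e)), cons(a, a)))  →  pair(cons(e, cons(e, a)), cons(pair(a, e), cons(a, a)))   [R5 at 2.1]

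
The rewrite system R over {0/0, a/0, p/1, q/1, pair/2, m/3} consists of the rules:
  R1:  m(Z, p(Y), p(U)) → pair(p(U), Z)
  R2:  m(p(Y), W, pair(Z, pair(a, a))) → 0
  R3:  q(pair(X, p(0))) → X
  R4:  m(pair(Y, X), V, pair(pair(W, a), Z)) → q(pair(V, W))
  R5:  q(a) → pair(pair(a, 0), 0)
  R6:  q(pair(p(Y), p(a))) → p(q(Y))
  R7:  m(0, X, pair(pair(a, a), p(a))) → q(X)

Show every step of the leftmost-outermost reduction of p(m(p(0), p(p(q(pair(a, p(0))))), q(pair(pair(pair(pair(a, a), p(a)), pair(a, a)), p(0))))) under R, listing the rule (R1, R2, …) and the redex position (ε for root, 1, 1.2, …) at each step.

p(0)

1. p(m(p(0), p(p(q(pair(a, p(0))))), q(pair(pair(pair(pair(a, a), p(a)), pair(a, a)), p(0)))))  →  p(m(p(0), p(p(a)), q(pair(pair(pair(pair(a, a), p(a)), pair(a, a)), p(0)))))   [R3 at 1.2.1.1]
2. p(m(p(0), p(p(a)), q(pair(pair(pair(pair(a, a), p(a)), pair(a, a)), p(0)))))  →  p(m(p(0), p(p(a)), pair(pair(pair(a, a), p(a)), pair(a, a))))   [R3 at 1.3]
3. p(m(p(0), p(p(a)), pair(pair(pair(a, a), p(a)), pair(a, a))))  →  p(0)   [R2 at 1]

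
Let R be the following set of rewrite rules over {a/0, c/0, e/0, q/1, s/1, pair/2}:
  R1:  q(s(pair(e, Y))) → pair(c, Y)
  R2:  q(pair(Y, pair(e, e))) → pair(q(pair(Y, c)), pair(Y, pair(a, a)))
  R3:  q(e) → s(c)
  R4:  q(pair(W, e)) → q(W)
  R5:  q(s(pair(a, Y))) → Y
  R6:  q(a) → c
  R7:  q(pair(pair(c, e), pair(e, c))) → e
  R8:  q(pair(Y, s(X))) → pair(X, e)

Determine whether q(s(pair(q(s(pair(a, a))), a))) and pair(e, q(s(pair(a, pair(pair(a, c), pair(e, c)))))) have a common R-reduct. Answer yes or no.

Reduce t₁ = q(s(pair(q(s(pair(a, a))), a))):
1. q(s(pair(q(s(pair(a, a))), a)))  →  q(s(pair(a, a)))   [R5 at 1.1.1]
2. q(s(pair(a, a)))  →  a   [R5 at ε]

Reduce t₂ = pair(e, q(s(pair(a, pair(pair(a, c), pair(e, c)))))):
1. pair(e, q(s(pair(a, pair(pair(a, c), pair(e, c))))))  →  pair(e, pair(pair(a, c), pair(e, c)))   [R5 at 2]

no — NF(t₁) = a, NF(t₂) = pair(e, pair(pair(a, c), pair(e, c)))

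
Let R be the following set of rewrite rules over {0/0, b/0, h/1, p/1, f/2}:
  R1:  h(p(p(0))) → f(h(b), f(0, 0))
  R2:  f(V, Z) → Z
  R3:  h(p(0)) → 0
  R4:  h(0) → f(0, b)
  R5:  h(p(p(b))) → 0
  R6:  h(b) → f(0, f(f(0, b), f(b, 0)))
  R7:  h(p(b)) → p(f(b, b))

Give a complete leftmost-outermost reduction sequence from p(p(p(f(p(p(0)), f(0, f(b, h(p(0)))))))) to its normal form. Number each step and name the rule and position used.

1. p(p(p(f(p(p(0)), f(0, f(b, h(p(0))))))))  →  p(p(p(f(0, f(b, h(p(0)))))))   [R2 at 1.1.1]
2. p(p(p(f(0, f(b, h(p(0)))))))  →  p(p(p(f(b, h(p(0))))))   [R2 at 1.1.1]
3. p(p(p(f(b, h(p(0))))))  →  p(p(p(h(p(0)))))   [R2 at 1.1.1]
4. p(p(p(h(p(0)))))  →  p(p(p(0)))   [R3 at 1.1.1]

p(p(p(0)))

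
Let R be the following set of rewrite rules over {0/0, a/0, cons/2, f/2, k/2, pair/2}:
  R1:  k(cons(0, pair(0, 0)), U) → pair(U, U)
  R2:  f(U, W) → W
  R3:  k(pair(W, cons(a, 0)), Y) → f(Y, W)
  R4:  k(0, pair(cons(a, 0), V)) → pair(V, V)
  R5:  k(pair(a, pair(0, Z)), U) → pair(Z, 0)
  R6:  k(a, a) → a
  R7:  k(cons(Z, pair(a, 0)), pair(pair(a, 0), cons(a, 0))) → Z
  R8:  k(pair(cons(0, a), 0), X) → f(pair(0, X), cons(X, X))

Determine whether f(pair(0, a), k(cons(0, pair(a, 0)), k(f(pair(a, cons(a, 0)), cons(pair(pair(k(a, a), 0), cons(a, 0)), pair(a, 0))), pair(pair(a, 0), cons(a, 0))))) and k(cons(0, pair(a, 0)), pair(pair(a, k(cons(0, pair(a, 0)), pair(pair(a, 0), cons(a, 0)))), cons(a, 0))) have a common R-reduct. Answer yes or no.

Reduce t₁ = f(pair(0, a), k(cons(0, pair(a, 0)), k(f(pair(a, cons(a, 0)), cons(pair(pair(k(a, a), 0), cons(a, 0)), pair(a, 0))), pair(pair(a, 0), cons(a, 0))))):
1. f(pair(0, a), k(cons(0, pair(a, 0)), k(f(pair(a, cons(a, 0)), cons(pair(pair(k(a, a), 0), cons(a, 0)), pair(a, 0))), pair(pair(a, 0), cons(a, 0)))))  →  k(cons(0, pair(a, 0)), k(f(pair(a, cons(a, 0)), cons(pair(pair(k(a, a), 0), cons(a, 0)), pair(a, 0))), pair(pair(a, 0), cons(a, 0))))   [R2 at ε]
2. k(cons(0, pair(a, 0)), k(f(pair(a, cons(a, 0)), cons(pair(pair(k(a, a), 0), cons(a, 0)), pair(a, 0))), pair(pair(a, 0), cons(a, 0))))  →  k(cons(0, pair(a, 0)), k(cons(pair(pair(k(a, a), 0), cons(a, 0)), pair(a, 0)), pair(pair(a, 0), cons(a, 0))))   [R2 at 2.1]
3. k(cons(0, pair(a, 0)), k(cons(pair(pair(k(a, a), 0), cons(a, 0)), pair(a, 0)), pair(pair(a, 0), cons(a, 0))))  →  k(cons(0, pair(a, 0)), pair(pair(k(a, a), 0), cons(a, 0)))   [R7 at 2]
4. k(cons(0, pair(a, 0)), pair(pair(k(a, a), 0), cons(a, 0)))  →  k(cons(0, pair(a, 0)), pair(pair(a, 0), cons(a, 0)))   [R6 at 2.1.1]
5. k(cons(0, pair(a, 0)), pair(pair(a, 0), cons(a, 0)))  →  0   [R7 at ε]

Reduce t₂ = k(cons(0, pair(a, 0)), pair(pair(a, k(cons(0, pair(a, 0)), pair(pair(a, 0), cons(a, 0)))), cons(a, 0))):
1. k(cons(0, pair(a, 0)), pair(pair(a, k(cons(0, pair(a, 0)), pair(pair(a, 0), cons(a, 0)))), cons(a, 0)))  →  k(cons(0, pair(a, 0)), pair(pair(a, 0), cons(a, 0)))   [R7 at 2.1.2]
2. k(cons(0, pair(a, 0)), pair(pair(a, 0), cons(a, 0)))  →  0   [R7 at ε]

yes — NF(t₁) = 0, NF(t₂) = 0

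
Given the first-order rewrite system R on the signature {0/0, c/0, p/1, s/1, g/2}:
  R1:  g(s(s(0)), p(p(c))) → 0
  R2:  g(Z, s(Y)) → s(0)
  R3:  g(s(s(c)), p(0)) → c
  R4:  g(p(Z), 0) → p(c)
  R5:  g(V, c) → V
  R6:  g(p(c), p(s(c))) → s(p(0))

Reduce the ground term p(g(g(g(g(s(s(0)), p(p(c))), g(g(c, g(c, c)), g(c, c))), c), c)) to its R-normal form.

p(0)

1. p(g(g(g(g(s(s(0)), p(p(c))), g(g(c, g(c, c)), g(c, c))), c), c))  →  p(g(g(g(s(s(0)), p(p(c))), g(g(c, g(c, c)), g(c, c))), c))   [R5 at 1]
2. p(g(g(g(s(s(0)), p(p(c))), g(g(c, g(c, c)), g(c, c))), c))  →  p(g(g(s(s(0)), p(p(c))), g(g(c, g(c, c)), g(c, c))))   [R5 at 1]
3. p(g(g(s(s(0)), p(p(c))), g(g(c, g(c, c)), g(c, c))))  →  p(g(0, g(g(c, g(c, c)), g(c, c))))   [R1 at 1.1]
4. p(g(0, g(g(c, g(c, c)), g(c, c))))  →  p(g(0, g(g(c, c), g(c, c))))   [R5 at 1.2.1.2]
5. p(g(0, g(g(c, c), g(c, c))))  →  p(g(0, g(c, g(c, c))))   [R5 at 1.2.1]
6. p(g(0, g(c, g(c, c))))  →  p(g(0, g(c, c)))   [R5 at 1.2.2]
7. p(g(0, g(c, c)))  →  p(g(0, c))   [R5 at 1.2]
8. p(g(0, c))  →  p(0)   [R5 at 1]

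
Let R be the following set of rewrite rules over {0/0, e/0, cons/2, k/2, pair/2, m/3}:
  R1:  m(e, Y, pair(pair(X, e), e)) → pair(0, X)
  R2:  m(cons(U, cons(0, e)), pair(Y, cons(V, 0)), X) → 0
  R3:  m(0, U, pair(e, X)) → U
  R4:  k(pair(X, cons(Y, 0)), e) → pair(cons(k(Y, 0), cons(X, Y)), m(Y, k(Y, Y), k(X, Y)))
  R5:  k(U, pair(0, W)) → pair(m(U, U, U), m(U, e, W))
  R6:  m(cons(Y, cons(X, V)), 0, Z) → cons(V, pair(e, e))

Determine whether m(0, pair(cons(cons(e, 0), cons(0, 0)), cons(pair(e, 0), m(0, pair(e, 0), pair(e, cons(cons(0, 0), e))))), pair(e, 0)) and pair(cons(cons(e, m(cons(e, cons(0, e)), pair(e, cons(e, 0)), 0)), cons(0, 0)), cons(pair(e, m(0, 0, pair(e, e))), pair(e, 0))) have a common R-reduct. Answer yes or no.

yes — NF(t₁) = pair(cons(cons(e, 0), cons(0, 0)), cons(pair(e, 0), pair(e, 0))), NF(t₂) = pair(cons(cons(e, 0), cons(0, 0)), cons(pair(e, 0), pair(e, 0)))

Reduce t₁ = m(0, pair(cons(cons(e, 0), cons(0, 0)), cons(pair(e, 0), m(0, pair(e, 0), pair(e, cons(cons(0, 0), e))))), pair(e, 0)):
1. m(0, pair(cons(cons(e, 0), cons(0, 0)), cons(pair(e, 0), m(0, pair(e, 0), pair(e, cons(cons(0, 0), e))))), pair(e, 0))  →  pair(cons(cons(e, 0), cons(0, 0)), cons(pair(e, 0), m(0, pair(e, 0), pair(e, cons(cons(0, 0), e)))))   [R3 at ε]
2. pair(cons(cons(e, 0), cons(0, 0)), cons(pair(e, 0), m(0, pair(e, 0), pair(e, cons(cons(0, 0), e)))))  →  pair(cons(cons(e, 0), cons(0, 0)), cons(pair(e, 0), pair(e, 0)))   [R3 at 2.2]

Reduce t₂ = pair(cons(cons(e, m(cons(e, cons(0, e)), pair(e, cons(e, 0)), 0)), cons(0, 0)), cons(pair(e, m(0, 0, pair(e, e))), pair(e, 0))):
1. pair(cons(cons(e, m(cons(e, cons(0, e)), pair(e, cons(e, 0)), 0)), cons(0, 0)), cons(pair(e, m(0, 0, pair(e, e))), pair(e, 0)))  →  pair(cons(cons(e, 0), cons(0, 0)), cons(pair(e, m(0, 0, pair(e, e))), pair(e, 0)))   [R2 at 1.1.2]
2. pair(cons(cons(e, 0), cons(0, 0)), cons(pair(e, m(0, 0, pair(e, e))), pair(e, 0)))  →  pair(cons(cons(e, 0), cons(0, 0)), cons(pair(e, 0), pair(e, 0)))   [R3 at 2.1.2]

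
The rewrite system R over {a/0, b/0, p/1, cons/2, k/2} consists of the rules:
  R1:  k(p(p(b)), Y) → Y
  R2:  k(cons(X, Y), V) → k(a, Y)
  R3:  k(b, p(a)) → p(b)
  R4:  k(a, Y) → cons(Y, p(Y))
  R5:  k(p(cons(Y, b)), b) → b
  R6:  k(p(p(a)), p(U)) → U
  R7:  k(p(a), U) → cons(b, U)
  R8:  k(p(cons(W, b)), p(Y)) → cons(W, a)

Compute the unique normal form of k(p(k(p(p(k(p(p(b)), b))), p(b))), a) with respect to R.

a

1. k(p(k(p(p(k(p(p(b)), b))), p(b))), a)  →  k(p(k(p(p(b)), p(b))), a)   [R1 at 1.1.1.1.1]
2. k(p(k(p(p(b)), p(b))), a)  →  k(p(p(b)), a)   [R1 at 1.1]
3. k(p(p(b)), a)  →  a   [R1 at ε]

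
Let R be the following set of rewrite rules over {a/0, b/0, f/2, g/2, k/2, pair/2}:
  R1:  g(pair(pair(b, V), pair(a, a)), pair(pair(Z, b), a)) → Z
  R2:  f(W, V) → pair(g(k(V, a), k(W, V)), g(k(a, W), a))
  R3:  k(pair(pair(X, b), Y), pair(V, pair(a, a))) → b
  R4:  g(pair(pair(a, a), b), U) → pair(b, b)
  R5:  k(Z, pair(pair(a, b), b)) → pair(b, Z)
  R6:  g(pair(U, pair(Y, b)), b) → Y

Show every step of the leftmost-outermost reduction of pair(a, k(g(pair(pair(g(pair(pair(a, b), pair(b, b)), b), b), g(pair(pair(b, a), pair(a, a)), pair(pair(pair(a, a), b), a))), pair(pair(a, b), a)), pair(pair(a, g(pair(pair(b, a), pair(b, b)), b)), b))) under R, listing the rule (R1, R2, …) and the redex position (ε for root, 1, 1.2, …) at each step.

1. pair(a, k(g(pair(pair(g(pair(pair(a, b), pair(b, b)), b), b), g(pair(pair(b, a), pair(a, a)), pair(pair(pair(a, a), b), a))), pair(pair(a, b), a)), pair(pair(a, g(pair(pair(b, a), pair(b, b)), b)), b)))  →  pair(a, k(g(pair(pair(b, b), g(pair(pair(b, a), pair(a, a)), pair(pair(pair(a, a), b), a))), pair(pair(a, b), a)), pair(pair(a, g(pair(pair(b, a), pair(b, b)), b)), b)))   [R6 at 2.1.1.1.1]
2. pair(a, k(g(pair(pair(b, b), g(pair(pair(b, a), pair(a, a)), pair(pair(pair(a, a), b), a))), pair(pair(a, b), a)), pair(pair(a, g(pair(pair(b, a), pair(b, b)), b)), b)))  →  pair(a, k(g(pair(pair(b, b), pair(a, a)), pair(pair(a, b), a)), pair(pair(a, g(pair(pair(b, a), pair(b, b)), b)), b)))   [R1 at 2.1.1.2]
3. pair(a, k(g(pair(pair(b, b), pair(a, a)), pair(pair(a, b), a)), pair(pair(a, g(pair(pair(b, a), pair(b, b)), b)), b)))  →  pair(a, k(a, pair(pair(a, g(pair(pair(b, a), pair(b, b)), b)), b)))   [R1 at 2.1]
4. pair(a, k(a, pair(pair(a, g(pair(pair(b, a), pair(b, b)), b)), b)))  →  pair(a, k(a, pair(pair(a, b), b)))   [R6 at 2.2.1.2]
5. pair(a, k(a, pair(pair(a, b), b)))  →  pair(a, pair(b, a))   [R5 at 2]

pair(a, pair(b, a))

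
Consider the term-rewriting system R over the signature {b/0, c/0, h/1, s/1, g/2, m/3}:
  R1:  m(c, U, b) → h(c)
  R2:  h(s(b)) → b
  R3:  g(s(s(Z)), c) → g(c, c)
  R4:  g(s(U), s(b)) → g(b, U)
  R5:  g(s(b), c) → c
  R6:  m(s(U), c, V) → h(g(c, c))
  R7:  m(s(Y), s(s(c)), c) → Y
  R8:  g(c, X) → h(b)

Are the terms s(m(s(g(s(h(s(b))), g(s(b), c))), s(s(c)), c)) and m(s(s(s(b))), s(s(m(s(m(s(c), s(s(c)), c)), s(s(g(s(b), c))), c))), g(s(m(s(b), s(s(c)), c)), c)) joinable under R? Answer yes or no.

Reduce t₁ = s(m(s(g(s(h(s(b))), g(s(b), c))), s(s(c)), c)):
1. s(m(s(g(s(h(s(b))), g(s(b), c))), s(s(c)), c))  →  s(g(s(h(s(b))), g(s(b), c)))   [R7 at 1]
2. s(g(s(h(s(b))), g(s(b), c)))  →  s(g(s(b), g(s(b), c)))   [R2 at 1.1.1]
3. s(g(s(b), g(s(b), c)))  →  s(g(s(b), c))   [R5 at 1.2]
4. s(g(s(b), c))  →  s(c)   [R5 at 1]

Reduce t₂ = m(s(s(s(b))), s(s(m(s(m(s(c), s(s(c)), c)), s(s(g(s(b), c))), c))), g(s(m(s(b), s(s(c)), c)), c)):
1. m(s(s(s(b))), s(s(m(s(m(s(c), s(s(c)), c)), s(s(g(s(b), c))), c))), g(s(m(s(b), s(s(c)), c)), c))  →  m(s(s(s(b))), s(s(m(s(c), s(s(g(s(b), c))), c))), g(s(m(s(b), s(s(c)), c)), c))   [R7 at 2.1.1.1.1]
2. m(s(s(s(b))), s(s(m(s(c), s(s(g(s(b), c))), c))), g(s(m(s(b), s(s(c)), c)), c))  →  m(s(s(s(b))), s(s(m(s(c), s(s(c)), c))), g(s(m(s(b), s(s(c)), c)), c))   [R5 at 2.1.1.2.1.1]
3. m(s(s(s(b))), s(s(m(s(c), s(s(c)), c))), g(s(m(s(b), s(s(c)), c)), c))  →  m(s(s(s(b))), s(s(c)), g(s(m(s(b), s(s(c)), c)), c))   [R7 at 2.1.1]
4. m(s(s(s(b))), s(s(c)), g(s(m(s(b), s(s(c)), c)), c))  →  m(s(s(s(b))), s(s(c)), g(s(b), c))   [R7 at 3.1.1]
5. m(s(s(s(b))), s(s(c)), g(s(b), c))  →  m(s(s(s(b))), s(s(c)), c)   [R5 at 3]
6. m(s(s(s(b))), s(s(c)), c)  →  s(s(b))   [R7 at ε]

no — NF(t₁) = s(c), NF(t₂) = s(s(b))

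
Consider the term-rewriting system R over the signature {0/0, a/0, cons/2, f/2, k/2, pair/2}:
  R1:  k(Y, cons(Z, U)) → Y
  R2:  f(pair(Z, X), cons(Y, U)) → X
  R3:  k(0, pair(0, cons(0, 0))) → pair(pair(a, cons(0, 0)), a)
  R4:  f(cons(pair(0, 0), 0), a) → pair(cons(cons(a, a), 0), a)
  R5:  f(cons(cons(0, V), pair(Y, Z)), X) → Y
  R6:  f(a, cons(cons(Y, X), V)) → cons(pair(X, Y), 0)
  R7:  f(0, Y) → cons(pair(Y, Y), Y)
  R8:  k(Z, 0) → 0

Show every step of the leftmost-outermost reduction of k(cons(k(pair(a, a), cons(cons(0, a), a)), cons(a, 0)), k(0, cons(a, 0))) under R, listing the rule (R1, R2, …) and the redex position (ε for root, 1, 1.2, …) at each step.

1. k(cons(k(pair(a, a), cons(cons(0, a), a)), cons(a, 0)), k(0, cons(a, 0)))  →  k(cons(pair(a, a), cons(a, 0)), k(0, cons(a, 0)))   [R1 at 1.1]
2. k(cons(pair(a, a), cons(a, 0)), k(0, cons(a, 0)))  →  k(cons(pair(a, a), cons(a, 0)), 0)   [R1 at 2]
3. k(cons(pair(a, a), cons(a, 0)), 0)  →  0   [R8 at ε]

0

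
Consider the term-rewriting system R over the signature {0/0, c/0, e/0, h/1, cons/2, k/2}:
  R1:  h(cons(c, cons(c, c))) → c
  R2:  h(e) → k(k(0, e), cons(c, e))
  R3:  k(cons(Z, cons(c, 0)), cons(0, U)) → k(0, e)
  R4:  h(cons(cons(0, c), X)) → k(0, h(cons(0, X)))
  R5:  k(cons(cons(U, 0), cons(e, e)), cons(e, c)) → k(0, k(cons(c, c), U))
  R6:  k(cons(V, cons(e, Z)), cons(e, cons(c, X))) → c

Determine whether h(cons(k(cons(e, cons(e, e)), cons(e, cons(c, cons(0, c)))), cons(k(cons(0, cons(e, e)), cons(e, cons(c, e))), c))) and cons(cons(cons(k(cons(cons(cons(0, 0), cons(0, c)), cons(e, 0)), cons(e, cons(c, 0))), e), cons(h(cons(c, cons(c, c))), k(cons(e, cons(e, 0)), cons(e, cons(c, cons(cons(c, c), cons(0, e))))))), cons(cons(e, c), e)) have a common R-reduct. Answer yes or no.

no — NF(t₁) = c, NF(t₂) = cons(cons(cons(c, e), cons(c, c)), cons(cons(e, c), e))

Reduce t₁ = h(cons(k(cons(e, cons(e, e)), cons(e, cons(c, cons(0, c)))), cons(k(cons(0, cons(e, e)), cons(e, cons(c, e))), c))):
1. h(cons(k(cons(e, cons(e, e)), cons(e, cons(c, cons(0, c)))), cons(k(cons(0, cons(e, e)), cons(e, cons(c, e))), c)))  →  h(cons(c, cons(k(cons(0, cons(e, e)), cons(e, cons(c, e))), c)))   [R6 at 1.1]
2. h(cons(c, cons(k(cons(0, cons(e, e)), cons(e, cons(c, e))), c)))  →  h(cons(c, cons(c, c)))   [R6 at 1.2.1]
3. h(cons(c, cons(c, c)))  →  c   [R1 at ε]

Reduce t₂ = cons(cons(cons(k(cons(cons(cons(0, 0), cons(0, c)), cons(e, 0)), cons(e, cons(c, 0))), e), cons(h(cons(c, cons(c, c))), k(cons(e, cons(e, 0)), cons(e, cons(c, cons(cons(c, c), cons(0, e))))))), cons(cons(e, c), e)):
1. cons(cons(cons(k(cons(cons(cons(0, 0), cons(0, c)), cons(e, 0)), cons(e, cons(c, 0))), e), cons(h(cons(c, cons(c, c))), k(cons(e, cons(e, 0)), cons(e, cons(c, cons(cons(c, c), cons(0, e))))))), cons(cons(e, c), e))  →  cons(cons(cons(c, e), cons(h(cons(c, cons(c, c))), k(cons(e, cons(e, 0)), cons(e, cons(c, cons(cons(c, c), cons(0, e))))))), cons(cons(e, c), e))   [R6 at 1.1.1]
2. cons(cons(cons(c, e), cons(h(cons(c, cons(c, c))), k(cons(e, cons(e, 0)), cons(e, cons(c, cons(cons(c, c), cons(0, e))))))), cons(cons(e, c), e))  →  cons(cons(cons(c, e), cons(c, k(cons(e, cons(e, 0)), cons(e, cons(c, cons(cons(c, c), cons(0, e))))))), cons(cons(e, c), e))   [R1 at 1.2.1]
3. cons(cons(cons(c, e), cons(c, k(cons(e, cons(e, 0)), cons(e, cons(c, cons(cons(c, c), cons(0, e))))))), cons(cons(e, c), e))  →  cons(cons(cons(c, e), cons(c, c)), cons(cons(e, c), e))   [R6 at 1.2.2]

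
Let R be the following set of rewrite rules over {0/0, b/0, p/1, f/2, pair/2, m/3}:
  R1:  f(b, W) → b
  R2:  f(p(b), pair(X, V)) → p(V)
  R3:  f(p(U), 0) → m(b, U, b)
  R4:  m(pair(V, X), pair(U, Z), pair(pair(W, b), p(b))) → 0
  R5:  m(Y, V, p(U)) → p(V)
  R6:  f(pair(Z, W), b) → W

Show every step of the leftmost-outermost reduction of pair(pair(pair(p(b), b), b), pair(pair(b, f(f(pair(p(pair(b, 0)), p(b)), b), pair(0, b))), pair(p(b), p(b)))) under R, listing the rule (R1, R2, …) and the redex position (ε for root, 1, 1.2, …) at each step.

pair(pair(pair(p(b), b), b), pair(pair(b, p(b)), pair(p(b), p(b))))

1. pair(pair(pair(p(b), b), b), pair(pair(b, f(f(pair(p(pair(b, 0)), p(b)), b), pair(0, b))), pair(p(b), p(b))))  →  pair(pair(pair(p(b), b), b), pair(pair(b, f(p(b), pair(0, b))), pair(p(b), p(b))))   [R6 at 2.1.2.1]
2. pair(pair(pair(p(b), b), b), pair(pair(b, f(p(b), pair(0, b))), pair(p(b), p(b))))  →  pair(pair(pair(p(b), b), b), pair(pair(b, p(b)), pair(p(b), p(b))))   [R2 at 2.1.2]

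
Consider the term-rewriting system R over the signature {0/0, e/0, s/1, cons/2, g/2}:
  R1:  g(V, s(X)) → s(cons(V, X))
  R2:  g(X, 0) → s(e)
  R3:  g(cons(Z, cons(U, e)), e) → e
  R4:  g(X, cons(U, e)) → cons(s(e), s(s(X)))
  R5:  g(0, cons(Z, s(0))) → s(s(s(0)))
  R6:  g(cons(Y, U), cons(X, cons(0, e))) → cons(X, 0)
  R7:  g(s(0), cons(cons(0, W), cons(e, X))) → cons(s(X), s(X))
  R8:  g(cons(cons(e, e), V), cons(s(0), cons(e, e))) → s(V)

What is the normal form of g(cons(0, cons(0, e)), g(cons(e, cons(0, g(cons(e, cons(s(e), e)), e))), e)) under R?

e

1. g(cons(0, cons(0, e)), g(cons(e, cons(0, g(cons(e, cons(s(e), e)), e))), e))  →  g(cons(0, cons(0, e)), g(cons(e, cons(0, e)), e))   [R3 at 2.1.2.2]
2. g(cons(0, cons(0, e)), g(cons(e, cons(0, e)), e))  →  g(cons(0, cons(0, e)), e)   [R3 at 2]
3. g(cons(0, cons(0, e)), e)  →  e   [R3 at ε]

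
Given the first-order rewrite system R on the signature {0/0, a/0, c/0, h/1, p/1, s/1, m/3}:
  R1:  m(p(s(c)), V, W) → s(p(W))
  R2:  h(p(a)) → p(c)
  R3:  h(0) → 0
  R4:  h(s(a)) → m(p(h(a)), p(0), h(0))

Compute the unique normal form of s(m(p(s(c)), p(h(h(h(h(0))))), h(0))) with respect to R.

1. s(m(p(s(c)), p(h(h(h(h(0))))), h(0)))  →  s(s(p(h(0))))   [R1 at 1]
2. s(s(p(h(0))))  →  s(s(p(0)))   [R3 at 1.1.1]

s(s(p(0)))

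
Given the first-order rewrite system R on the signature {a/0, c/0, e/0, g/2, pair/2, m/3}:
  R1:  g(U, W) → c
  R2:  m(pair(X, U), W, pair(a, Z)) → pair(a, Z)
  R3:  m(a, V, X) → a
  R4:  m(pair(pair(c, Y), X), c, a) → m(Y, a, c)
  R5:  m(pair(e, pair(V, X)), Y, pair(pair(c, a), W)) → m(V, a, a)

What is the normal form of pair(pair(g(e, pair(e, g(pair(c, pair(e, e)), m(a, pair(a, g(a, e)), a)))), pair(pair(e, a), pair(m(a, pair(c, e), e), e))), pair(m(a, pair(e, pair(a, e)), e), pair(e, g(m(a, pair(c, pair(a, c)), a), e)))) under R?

1. pair(pair(g(e, pair(e, g(pair(c, pair(e, e)), m(a, pair(a, g(a, e)), a)))), pair(pair(e, a), pair(m(a, pair(c, e), e), e))), pair(m(a, pair(e, pair(a, e)), e), pair(e, g(m(a, pair(c, pair(a, c)), a), e))))  →  pair(pair(c, pair(pair(e, a), pair(m(a, pair(c, e), e), e))), pair(m(a, pair(e, pair(a, e)), e), pair(e, g(m(a, pair(c, pair(a, c)), a), e))))   [R1 at 1.1]
2. pair(pair(c, pair(pair(e, a), pair(m(a, pair(c, e), e), e))), pair(m(a, pair(e, pair(a, e)), e), pair(e, g(m(a, pair(c, pair(a, c)), a), e))))  →  pair(pair(c, pair(pair(e, a), pair(a, e))), pair(m(a, pair(e, pair(a, e)), e), pair(e, g(m(a, pair(c, pair(a, c)), a), e))))   [R3 at 1.2.2.1]
3. pair(pair(c, pair(pair(e, a), pair(a, e))), pair(m(a, pair(e, pair(a, e)), e), pair(e, g(m(a, pair(c, pair(a, c)), a), e))))  →  pair(pair(c, pair(pair(e, a), pair(a, e))), pair(a, pair(e, g(m(a, pair(c, pair(a, c)), a), e))))   [R3 at 2.1]
4. pair(pair(c, pair(pair(e, a), pair(a, e))), pair(a, pair(e, g(m(a, pair(c, pair(a, c)), a), e))))  →  pair(pair(c, pair(pair(e, a), pair(a, e))), pair(a, pair(e, c)))   [R1 at 2.2.2]

pair(pair(c, pair(pair(e, a), pair(a, e))), pair(a, pair(e, c)))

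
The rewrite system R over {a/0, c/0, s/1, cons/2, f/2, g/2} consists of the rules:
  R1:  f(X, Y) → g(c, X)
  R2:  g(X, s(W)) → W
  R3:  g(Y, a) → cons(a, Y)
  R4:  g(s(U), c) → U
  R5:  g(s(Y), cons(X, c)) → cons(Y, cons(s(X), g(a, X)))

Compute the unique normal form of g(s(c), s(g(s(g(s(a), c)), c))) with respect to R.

a

1. g(s(c), s(g(s(g(s(a), c)), c)))  →  g(s(g(s(a), c)), c)   [R2 at ε]
2. g(s(g(s(a), c)), c)  →  g(s(a), c)   [R4 at ε]
3. g(s(a), c)  →  a   [R4 at ε]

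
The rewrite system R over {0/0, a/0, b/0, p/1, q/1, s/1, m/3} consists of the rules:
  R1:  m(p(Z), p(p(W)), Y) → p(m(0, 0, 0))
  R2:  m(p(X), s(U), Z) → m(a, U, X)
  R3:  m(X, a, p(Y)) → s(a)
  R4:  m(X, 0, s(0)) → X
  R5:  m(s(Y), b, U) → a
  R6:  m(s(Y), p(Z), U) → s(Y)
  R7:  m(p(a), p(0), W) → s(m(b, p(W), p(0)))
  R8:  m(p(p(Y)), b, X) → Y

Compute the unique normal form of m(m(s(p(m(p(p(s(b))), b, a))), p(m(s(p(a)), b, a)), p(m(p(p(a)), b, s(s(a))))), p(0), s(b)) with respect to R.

s(p(s(b)))

1. m(m(s(p(m(p(p(s(b))), b, a))), p(m(s(p(a)), b, a)), p(m(p(p(a)), b, s(s(a))))), p(0), s(b))  →  m(s(p(m(p(p(s(b))), b, a))), p(0), s(b))   [R6 at 1]
2. m(s(p(m(p(p(s(b))), b, a))), p(0), s(b))  →  s(p(m(p(p(s(b))), b, a)))   [R6 at ε]
3. s(p(m(p(p(s(b))), b, a)))  →  s(p(s(b)))   [R8 at 1.1]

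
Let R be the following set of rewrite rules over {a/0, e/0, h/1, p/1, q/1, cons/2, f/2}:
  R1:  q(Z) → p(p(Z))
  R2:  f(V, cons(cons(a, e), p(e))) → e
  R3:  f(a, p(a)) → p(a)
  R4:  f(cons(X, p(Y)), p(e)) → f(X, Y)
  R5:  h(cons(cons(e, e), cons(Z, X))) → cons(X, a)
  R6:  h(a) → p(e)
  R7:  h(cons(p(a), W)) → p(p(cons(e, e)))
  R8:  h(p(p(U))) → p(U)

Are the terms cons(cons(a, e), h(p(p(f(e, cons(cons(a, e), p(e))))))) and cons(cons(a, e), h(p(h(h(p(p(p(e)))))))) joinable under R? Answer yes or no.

Reduce t₁ = cons(cons(a, e), h(p(p(f(e, cons(cons(a, e), p(e))))))):
1. cons(cons(a, e), h(p(p(f(e, cons(cons(a, e), p(e)))))))  →  cons(cons(a, e), p(f(e, cons(cons(a, e), p(e)))))   [R8 at 2]
2. cons(cons(a, e), p(f(e, cons(cons(a, e), p(e)))))  →  cons(cons(a, e), p(e))   [R2 at 2.1]

Reduce t₂ = cons(cons(a, e), h(p(h(h(p(p(p(e)))))))):
1. cons(cons(a, e), h(p(h(h(p(p(p(e))))))))  →  cons(cons(a, e), h(p(h(p(p(e))))))   [R8 at 2.1.1.1]
2. cons(cons(a, e), h(p(h(p(p(e))))))  →  cons(cons(a, e), h(p(p(e))))   [R8 at 2.1.1]
3. cons(cons(a, e), h(p(p(e))))  →  cons(cons(a, e), p(e))   [R8 at 2]

yes — NF(t₁) = cons(cons(a, e), p(e)), NF(t₂) = cons(cons(a, e), p(e))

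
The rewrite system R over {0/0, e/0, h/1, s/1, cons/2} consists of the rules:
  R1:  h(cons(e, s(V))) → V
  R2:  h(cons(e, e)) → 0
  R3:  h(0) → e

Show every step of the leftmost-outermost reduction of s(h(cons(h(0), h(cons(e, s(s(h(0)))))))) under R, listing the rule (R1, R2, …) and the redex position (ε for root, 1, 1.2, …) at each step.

1. s(h(cons(h(0), h(cons(e, s(s(h(0))))))))  →  s(h(cons(e, h(cons(e, s(s(h(0))))))))   [R3 at 1.1.1]
2. s(h(cons(e, h(cons(e, s(s(h(0))))))))  →  s(h(cons(e, s(h(0)))))   [R1 at 1.1.2]
3. s(h(cons(e, s(h(0)))))  →  s(h(0))   [R1 at 1]
4. s(h(0))  →  s(e)   [R3 at 1]

s(e)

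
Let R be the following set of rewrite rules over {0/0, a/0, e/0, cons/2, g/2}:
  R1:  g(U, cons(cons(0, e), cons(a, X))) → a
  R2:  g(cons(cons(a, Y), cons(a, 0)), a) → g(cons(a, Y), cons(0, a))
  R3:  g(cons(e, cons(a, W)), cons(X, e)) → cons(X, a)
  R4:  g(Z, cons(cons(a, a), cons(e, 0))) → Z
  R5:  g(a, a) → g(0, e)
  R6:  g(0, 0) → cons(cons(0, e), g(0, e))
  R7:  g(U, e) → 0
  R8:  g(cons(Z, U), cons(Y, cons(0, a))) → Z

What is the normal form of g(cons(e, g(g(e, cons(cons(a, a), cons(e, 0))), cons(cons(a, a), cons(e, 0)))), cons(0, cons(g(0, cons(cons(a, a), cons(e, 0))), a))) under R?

e

1. g(cons(e, g(g(e, cons(cons(a, a), cons(e, 0))), cons(cons(a, a), cons(e, 0)))), cons(0, cons(g(0, cons(cons(a, a), cons(e, 0))), a)))  →  g(cons(e, g(e, cons(cons(a, a), cons(e, 0)))), cons(0, cons(g(0, cons(cons(a, a), cons(e, 0))), a)))   [R4 at 1.2]
2. g(cons(e, g(e, cons(cons(a, a), cons(e, 0)))), cons(0, cons(g(0, cons(cons(a, a), cons(e, 0))), a)))  →  g(cons(e, e), cons(0, cons(g(0, cons(cons(a, a), cons(e, 0))), a)))   [R4 at 1.2]
3. g(cons(e, e), cons(0, cons(g(0, cons(cons(a, a), cons(e, 0))), a)))  →  g(cons(e, e), cons(0, cons(0, a)))   [R4 at 2.2.1]
4. g(cons(e, e), cons(0, cons(0, a)))  →  e   [R8 at ε]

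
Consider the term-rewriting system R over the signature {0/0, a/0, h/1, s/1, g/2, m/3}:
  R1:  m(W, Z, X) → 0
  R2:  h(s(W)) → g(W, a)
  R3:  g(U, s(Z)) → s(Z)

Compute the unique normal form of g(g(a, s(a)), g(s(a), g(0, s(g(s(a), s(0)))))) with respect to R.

s(s(0))

1. g(g(a, s(a)), g(s(a), g(0, s(g(s(a), s(0))))))  →  g(s(a), g(s(a), g(0, s(g(s(a), s(0))))))   [R3 at 1]
2. g(s(a), g(s(a), g(0, s(g(s(a), s(0))))))  →  g(s(a), g(s(a), s(g(s(a), s(0)))))   [R3 at 2.2]
3. g(s(a), g(s(a), s(g(s(a), s(0)))))  →  g(s(a), s(g(s(a), s(0))))   [R3 at 2]
4. g(s(a), s(g(s(a), s(0))))  →  s(g(s(a), s(0)))   [R3 at ε]
5. s(g(s(a), s(0)))  →  s(s(0))   [R3 at 1]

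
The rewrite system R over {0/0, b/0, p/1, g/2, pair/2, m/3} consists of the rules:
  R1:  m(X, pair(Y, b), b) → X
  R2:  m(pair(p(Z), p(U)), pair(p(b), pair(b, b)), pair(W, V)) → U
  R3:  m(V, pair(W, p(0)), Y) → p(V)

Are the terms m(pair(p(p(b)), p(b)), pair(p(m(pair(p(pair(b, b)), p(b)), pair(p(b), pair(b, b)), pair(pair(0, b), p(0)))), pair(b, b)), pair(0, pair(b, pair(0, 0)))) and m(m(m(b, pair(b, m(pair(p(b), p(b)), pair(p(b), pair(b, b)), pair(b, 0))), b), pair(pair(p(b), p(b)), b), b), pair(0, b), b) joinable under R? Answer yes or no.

Reduce t₁ = m(pair(p(p(b)), p(b)), pair(p(m(pair(p(pair(b, b)), p(b)), pair(p(b), pair(b, b)), pair(pair(0, b), p(0)))), pair(b, b)), pair(0, pair(b, pair(0, 0)))):
1. m(pair(p(p(b)), p(b)), pair(p(m(pair(p(pair(b, b)), p(b)), pair(p(b), pair(b, b)), pair(pair(0, b), p(0)))), pair(b, b)), pair(0, pair(b, pair(0, 0))))  →  m(pair(p(p(b)), p(b)), pair(p(b), pair(b, b)), pair(0, pair(b, pair(0, 0))))   [R2 at 2.1.1]
2. m(pair(p(p(b)), p(b)), pair(p(b), pair(b, b)), pair(0, pair(b, pair(0, 0))))  →  b   [R2 at ε]

Reduce t₂ = m(m(m(b, pair(b, m(pair(p(b), p(b)), pair(p(b), pair(b, b)), pair(b, 0))), b), pair(pair(p(b), p(b)), b), b), pair(0, b), b):
1. m(m(m(b, pair(b, m(pair(p(b), p(b)), pair(p(b), pair(b, b)), pair(b, 0))), b), pair(pair(p(b), p(b)), b), b), pair(0, b), b)  →  m(m(b, pair(b, m(pair(p(b), p(b)), pair(p(b), pair(b, b)), pair(b, 0))), b), pair(pair(p(b), p(b)), b), b)   [R1 at ε]
2. m(m(b, pair(b, m(pair(p(b), p(b)), pair(p(b), pair(b, b)), pair(b, 0))), b), pair(pair(p(b), p(b)), b), b)  →  m(b, pair(b, m(pair(p(b), p(b)), pair(p(b), pair(b, b)), pair(b, 0))), b)   [R1 at ε]
3. m(b, pair(b, m(pair(p(b), p(b)), pair(p(b), pair(b, b)), pair(b, 0))), b)  →  m(b, pair(b, b), b)   [R2 at 2.2]
4. m(b, pair(b, b), b)  →  b   [R1 at ε]

yes — NF(t₁) = b, NF(t₂) = b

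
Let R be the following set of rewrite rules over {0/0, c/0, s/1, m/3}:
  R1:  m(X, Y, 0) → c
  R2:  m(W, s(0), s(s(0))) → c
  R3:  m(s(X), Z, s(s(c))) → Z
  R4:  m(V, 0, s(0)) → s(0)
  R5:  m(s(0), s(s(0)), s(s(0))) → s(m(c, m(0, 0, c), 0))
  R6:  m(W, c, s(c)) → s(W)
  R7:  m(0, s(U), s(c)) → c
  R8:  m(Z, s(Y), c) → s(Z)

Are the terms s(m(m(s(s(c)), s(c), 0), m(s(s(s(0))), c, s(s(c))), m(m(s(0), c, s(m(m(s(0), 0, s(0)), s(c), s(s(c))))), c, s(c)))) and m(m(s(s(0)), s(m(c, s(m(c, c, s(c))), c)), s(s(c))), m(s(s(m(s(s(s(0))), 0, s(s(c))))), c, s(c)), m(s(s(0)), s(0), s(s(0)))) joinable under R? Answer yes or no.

no — NF(t₁) = s(s(c)), NF(t₂) = s(s(s(c)))

Reduce t₁ = s(m(m(s(s(c)), s(c), 0), m(s(s(s(0))), c, s(s(c))), m(m(s(0), c, s(m(m(s(0), 0, s(0)), s(c), s(s(c))))), c, s(c)))):
1. s(m(m(s(s(c)), s(c), 0), m(s(s(s(0))), c, s(s(c))), m(m(s(0), c, s(m(m(s(0), 0, s(0)), s(c), s(s(c))))), c, s(c))))  →  s(m(c, m(s(s(s(0))), c, s(s(c))), m(m(s(0), c, s(m(m(s(0), 0, s(0)), s(c), s(s(c))))), c, s(c))))   [R1 at 1.1]
2. s(m(c, m(s(s(s(0))), c, s(s(c))), m(m(s(0), c, s(m(m(s(0), 0, s(0)), s(c), s(s(c))))), c, s(c))))  →  s(m(c, c, m(m(s(0), c, s(m(m(s(0), 0, s(0)), s(c), s(s(c))))), c, s(c))))   [R3 at 1.2]
3. s(m(c, c, m(m(s(0), c, s(m(m(s(0), 0, s(0)), s(c), s(s(c))))), c, s(c))))  →  s(m(c, c, s(m(s(0), c, s(m(m(s(0), 0, s(0)), s(c), s(s(c))))))))   [R6 at 1.3]
4. s(m(c, c, s(m(s(0), c, s(m(m(s(0), 0, s(0)), s(c), s(s(c))))))))  →  s(m(c, c, s(m(s(0), c, s(m(s(0), s(c), s(s(c))))))))   [R4 at 1.3.1.3.1.1]
5. s(m(c, c, s(m(s(0), c, s(m(s(0), s(c), s(s(c))))))))  →  s(m(c, c, s(m(s(0), c, s(s(c))))))   [R3 at 1.3.1.3.1]
6. s(m(c, c, s(m(s(0), c, s(s(c))))))  →  s(m(c, c, s(c)))   [R3 at 1.3.1]
7. s(m(c, c, s(c)))  →  s(s(c))   [R6 at 1]

Reduce t₂ = m(m(s(s(0)), s(m(c, s(m(c, c, s(c))), c)), s(s(c))), m(s(s(m(s(s(s(0))), 0, s(s(c))))), c, s(c)), m(s(s(0)), s(0), s(s(0)))):
1. m(m(s(s(0)), s(m(c, s(m(c, c, s(c))), c)), s(s(c))), m(s(s(m(s(s(s(0))), 0, s(s(c))))), c, s(c)), m(s(s(0)), s(0), s(s(0))))  →  m(s(m(c, s(m(c, c, s(c))), c)), m(s(s(m(s(s(s(0))), 0, s(s(c))))), c, s(c)), m(s(s(0)), s(0), s(s(0))))   [R3 at 1]
2. m(s(m(c, s(m(c, c, s(c))), c)), m(s(s(m(s(s(s(0))), 0, s(s(c))))), c, s(c)), m(s(s(0)), s(0), s(s(0))))  →  m(s(s(c)), m(s(s(m(s(s(s(0))), 0, s(s(c))))), c, s(c)), m(s(s(0)), s(0), s(s(0))))   [R8 at 1.1]
3. m(s(s(c)), m(s(s(m(s(s(s(0))), 0, s(s(c))))), c, s(c)), m(s(s(0)), s(0), s(s(0))))  →  m(s(s(c)), s(s(s(m(s(s(s(0))), 0, s(s(c)))))), m(s(s(0)), s(0), s(s(0))))   [R6 at 2]
4. m(s(s(c)), s(s(s(m(s(s(s(0))), 0, s(s(c)))))), m(s(s(0)), s(0), s(s(0))))  →  m(s(s(c)), s(s(s(0))), m(s(s(0)), s(0), s(s(0))))   [R3 at 2.1.1.1]
5. m(s(s(c)), s(s(s(0))), m(s(s(0)), s(0), s(s(0))))  →  m(s(s(c)), s(s(s(0))), c)   [R2 at 3]
6. m(s(s(c)), s(s(s(0))), c)  →  s(s(s(c)))   [R8 at ε]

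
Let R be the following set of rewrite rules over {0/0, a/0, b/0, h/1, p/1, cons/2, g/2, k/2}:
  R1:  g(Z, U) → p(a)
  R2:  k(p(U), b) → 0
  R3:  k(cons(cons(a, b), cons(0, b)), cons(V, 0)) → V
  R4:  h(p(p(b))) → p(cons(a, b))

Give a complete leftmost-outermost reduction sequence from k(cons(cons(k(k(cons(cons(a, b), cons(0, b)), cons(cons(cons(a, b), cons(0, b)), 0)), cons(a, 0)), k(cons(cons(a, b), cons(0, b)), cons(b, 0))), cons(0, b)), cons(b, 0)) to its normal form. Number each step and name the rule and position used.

1. k(cons(cons(k(k(cons(cons(a, b), cons(0, b)), cons(cons(cons(a, b), cons(0, b)), 0)), cons(a, 0)), k(cons(cons(a, b), cons(0, b)), cons(b, 0))), cons(0, b)), cons(b, 0))  →  k(cons(cons(k(cons(cons(a, b), cons(0, b)), cons(a, 0)), k(cons(cons(a, b), cons(0, b)), cons(b, 0))), cons(0, b)), cons(b, 0))   [R3 at 1.1.1.1]
2. k(cons(cons(k(cons(cons(a, b), cons(0, b)), cons(a, 0)), k(cons(cons(a, b), cons(0, b)), cons(b, 0))), cons(0, b)), cons(b, 0))  →  k(cons(cons(a, k(cons(cons(a, b), cons(0, b)), cons(b, 0))), cons(0, b)), cons(b, 0))   [R3 at 1.1.1]
3. k(cons(cons(a, k(cons(cons(a, b), cons(0, b)), cons(b, 0))), cons(0, b)), cons(b, 0))  →  k(cons(cons(a, b), cons(0, b)), cons(b, 0))   [R3 at 1.1.2]
4. k(cons(cons(a, b), cons(0, b)), cons(b, 0))  →  b   [R3 at ε]

b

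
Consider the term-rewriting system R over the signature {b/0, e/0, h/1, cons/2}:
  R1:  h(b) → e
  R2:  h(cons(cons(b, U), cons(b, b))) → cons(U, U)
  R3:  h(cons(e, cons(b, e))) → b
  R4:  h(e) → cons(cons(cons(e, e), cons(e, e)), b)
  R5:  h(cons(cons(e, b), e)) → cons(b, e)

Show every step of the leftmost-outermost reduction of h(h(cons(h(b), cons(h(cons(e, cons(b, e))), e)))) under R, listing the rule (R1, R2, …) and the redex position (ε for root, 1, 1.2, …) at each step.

1. h(h(cons(h(b), cons(h(cons(e, cons(b, e))), e))))  →  h(h(cons(e, cons(h(cons(e, cons(b, e))), e))))   [R1 at 1.1.1]
2. h(h(cons(e, cons(h(cons(e, cons(b, e))), e))))  →  h(h(cons(e, cons(b, e))))   [R3 at 1.1.2.1]
3. h(h(cons(e, cons(b, e))))  →  h(b)   [R3 at 1]
4. h(b)  →  e   [R1 at ε]

e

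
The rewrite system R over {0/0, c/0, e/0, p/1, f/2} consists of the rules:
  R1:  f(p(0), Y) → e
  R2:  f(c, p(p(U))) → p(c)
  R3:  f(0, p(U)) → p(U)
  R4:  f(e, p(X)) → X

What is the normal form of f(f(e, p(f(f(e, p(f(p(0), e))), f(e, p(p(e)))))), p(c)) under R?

1. f(f(e, p(f(f(e, p(f(p(0), e))), f(e, p(p(e)))))), p(c))  →  f(f(f(e, p(f(p(0), e))), f(e, p(p(e)))), p(c))   [R4 at 1]
2. f(f(f(e, p(f(p(0), e))), f(e, p(p(e)))), p(c))  →  f(f(f(p(0), e), f(e, p(p(e)))), p(c))   [R4 at 1.1]
3. f(f(f(p(0), e), f(e, p(p(e)))), p(c))  →  f(f(e, f(e, p(p(e)))), p(c))   [R1 at 1.1]
4. f(f(e, f(e, p(p(e)))), p(c))  →  f(f(e, p(e)), p(c))   [R4 at 1.2]
5. f(f(e, p(e)), p(c))  →  f(e, p(c))   [R4 at 1]
6. f(e, p(c))  →  c   [R4 at ε]

c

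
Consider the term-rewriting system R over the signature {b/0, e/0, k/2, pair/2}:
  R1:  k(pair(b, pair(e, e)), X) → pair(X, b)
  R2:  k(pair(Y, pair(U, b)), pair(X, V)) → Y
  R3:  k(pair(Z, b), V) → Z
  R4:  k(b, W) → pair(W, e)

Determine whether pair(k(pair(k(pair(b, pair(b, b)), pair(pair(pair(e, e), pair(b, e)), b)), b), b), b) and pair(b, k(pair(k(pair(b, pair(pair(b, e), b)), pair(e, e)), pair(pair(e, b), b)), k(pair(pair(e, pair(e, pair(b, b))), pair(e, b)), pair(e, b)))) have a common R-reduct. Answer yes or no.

Reduce t₁ = pair(k(pair(k(pair(b, pair(b, b)), pair(pair(pair(e, e), pair(b, e)), b)), b), b), b):
1. pair(k(pair(k(pair(b, pair(b, b)), pair(pair(pair(e, e), pair(b, e)), b)), b), b), b)  →  pair(k(pair(b, pair(b, b)), pair(pair(pair(e, e), pair(b, e)), b)), b)   [R3 at 1]
2. pair(k(pair(b, pair(b, b)), pair(pair(pair(e, e), pair(b, e)), b)), b)  →  pair(b, b)   [R2 at 1]

Reduce t₂ = pair(b, k(pair(k(pair(b, pair(pair(b, e), b)), pair(e, e)), pair(pair(e, b), b)), k(pair(pair(e, pair(e, pair(b, b))), pair(e, b)), pair(e, b)))):
1. pair(b, k(pair(k(pair(b, pair(pair(b, e), b)), pair(e, e)), pair(pair(e, b), b)), k(pair(pair(e, pair(e, pair(b, b))), pair(e, b)), pair(e, b))))  →  pair(b, k(pair(b, pair(pair(e, b), b)), k(pair(pair(e, pair(e, pair(b, b))), pair(e, b)), pair(e, b))))   [R2 at 2.1.1]
2. pair(b, k(pair(b, pair(pair(e, b), b)), k(pair(pair(e, pair(e, pair(b, b))), pair(e, b)), pair(e, b))))  →  pair(b, k(pair(b, pair(pair(e, b), b)), pair(e, pair(e, pair(b, b)))))   [R2 at 2.2]
3. pair(b, k(pair(b, pair(pair(e, b), b)), pair(e, pair(e, pair(b, b)))))  →  pair(b, b)   [R2 at 2]

yes — NF(t₁) = pair(b, b), NF(t₂) = pair(b, b)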